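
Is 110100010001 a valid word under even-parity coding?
Sum of all bits: 1+1+0+1+0+0+0+1+0+0+0+1 = 5; 5 mod 2 = 1. Result is 1 → parity error detected.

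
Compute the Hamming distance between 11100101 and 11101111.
XOR = 00001010, count of 1s = 2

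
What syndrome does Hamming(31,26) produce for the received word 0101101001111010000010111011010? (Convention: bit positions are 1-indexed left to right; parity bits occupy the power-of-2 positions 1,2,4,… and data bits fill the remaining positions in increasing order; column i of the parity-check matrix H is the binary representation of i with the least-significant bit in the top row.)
Syndrome s = H · r^T (mod 2), r = 0101101001111010000010111011010:
  s[0] = (1010101010101010101010101010101)·(0101101001111010000010111011010) mod 2 = 0+0+0+0+1+0+1+0+0+0+1+0+1+0+1+0+0+0+0+0+1+0+1+0+1+0+1+0+0+0+0 mod 2 = 1
  s[1] = (0110011001100110011001100110011)·(0101101001111010000010111011010) mod 2 = 0+1+0+0+0+0+1+0+0+1+1+0+0+0+1+0+0+0+0+0+0+0+1+0+0+0+1+0+0+1+0 mod 2 = 0
  s[2] = (0001111000011110000111100001111)·(0101101001111010000010111011010) mod 2 = 0+0+0+1+1+0+1+0+0+0+0+1+1+0+1+0+0+0+0+0+1+0+1+0+0+0+0+1+0+1+0 mod 2 = 0
  s[3] = (0000000111111110000000011111111)·(0101101001111010000010111011010) mod 2 = 0+0+0+0+0+0+0+0+0+1+1+1+1+0+1+0+0+0+0+0+0+0+0+1+1+0+1+1+0+1+0 mod 2 = 0
  s[4] = (0000000000000001111111111111111)·(0101101001111010000010111011010) mod 2 = 0+0+0+0+0+0+0+0+0+0+0+0+0+0+0+0+0+0+0+0+1+0+1+1+1+0+1+1+0+1+0 mod 2 = 1
Syndrome = 10001
Non-zero syndrome: error at position 17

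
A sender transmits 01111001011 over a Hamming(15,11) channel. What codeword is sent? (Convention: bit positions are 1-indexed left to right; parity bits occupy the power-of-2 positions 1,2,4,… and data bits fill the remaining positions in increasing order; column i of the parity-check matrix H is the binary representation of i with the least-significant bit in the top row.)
Codeword c = d · G (mod 2), d = 01111001011:
  c[0] = d·G[:,0] = (01111001011)·(11011010101) mod 2 = 0+1+0+1+1+0+0+0+0+0+1 mod 2 = 0
  c[1] = d·G[:,1] = (01111001011)·(10110110011) mod 2 = 0+0+1+1+0+0+0+0+0+1+1 mod 2 = 0
  c[2] = d·G[:,2] = (01111001011)·(10000000000) mod 2 = 0+0+0+0+0+0+0+0+0+0+0 mod 2 = 0
  c[3] = d·G[:,3] = (01111001011)·(01110001111) mod 2 = 0+1+1+1+0+0+0+1+0+1+1 mod 2 = 0
  c[4] = d·G[:,4] = (01111001011)·(01000000000) mod 2 = 0+1+0+0+0+0+0+0+0+0+0 mod 2 = 1
  c[5] = d·G[:,5] = (01111001011)·(00100000000) mod 2 = 0+0+1+0+0+0+0+0+0+0+0 mod 2 = 1
  c[6] = d·G[:,6] = (01111001011)·(00010000000) mod 2 = 0+0+0+1+0+0+0+0+0+0+0 mod 2 = 1
  c[7] = d·G[:,7] = (01111001011)·(00001111111) mod 2 = 0+0+0+0+1+0+0+1+0+1+1 mod 2 = 0
  c[8] = d·G[:,8] = (01111001011)·(00001000000) mod 2 = 0+0+0+0+1+0+0+0+0+0+0 mod 2 = 1
  c[9] = d·G[:,9] = (01111001011)·(00000100000) mod 2 = 0+0+0+0+0+0+0+0+0+0+0 mod 2 = 0
  c[10] = d·G[:,10] = (01111001011)·(00000010000) mod 2 = 0+0+0+0+0+0+0+0+0+0+0 mod 2 = 0
  c[11] = d·G[:,11] = (01111001011)·(00000001000) mod 2 = 0+0+0+0+0+0+0+1+0+0+0 mod 2 = 1
  c[12] = d·G[:,12] = (01111001011)·(00000000100) mod 2 = 0+0+0+0+0+0+0+0+0+0+0 mod 2 = 0
  c[13] = d·G[:,13] = (01111001011)·(00000000010) mod 2 = 0+0+0+0+0+0+0+0+0+1+0 mod 2 = 1
  c[14] = d·G[:,14] = (01111001011)·(00000000001) mod 2 = 0+0+0+0+0+0+0+0+0+0+1 mod 2 = 1
Codeword = 000011101001011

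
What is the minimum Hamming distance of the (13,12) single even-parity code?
d_min = 2 (flipping one data bit also flips the parity bit, so the two closest codewords differ in exactly 2 positions).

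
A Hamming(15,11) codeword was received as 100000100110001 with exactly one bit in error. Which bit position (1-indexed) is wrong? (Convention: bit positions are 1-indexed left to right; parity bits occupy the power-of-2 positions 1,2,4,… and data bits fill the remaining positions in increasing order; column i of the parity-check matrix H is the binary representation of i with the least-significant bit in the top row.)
Syndrome s = H · r^T (mod 2), r = 100000100110001:
  s[0] = (101010101010101)·(100000100110001) mod 2 = 1+0+0+0+0+0+1+0+0+0+1+0+0+0+1 mod 2 = 0
  s[1] = (011001100110011)·(100000100110001) mod 2 = 0+0+0+0+0+0+1+0+0+1+1+0+0+0+1 mod 2 = 0
  s[2] = (000111100001111)·(100000100110001) mod 2 = 0+0+0+0+0+0+1+0+0+0+0+0+0+0+1 mod 2 = 0
  s[3] = (000000011111111)·(100000100110001) mod 2 = 0+0+0+0+0+0+0+0+0+1+1+0+0+0+1 mod 2 = 1
Syndrome = 0001
Column i of H is the binary representation of i, so the syndrome is the binary index of the flipped bit.
Read s = 0001 with s[0] as LSB: 0·2^0 + 0·2^1 + 0·2^2 + 1·2^3 = 8.
Error is at bit position 8.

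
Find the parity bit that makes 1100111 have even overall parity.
Sum of data bits: 1+1+0+0+1+1+1 = 5.
5 mod 2 = 1, so parity bit = 1.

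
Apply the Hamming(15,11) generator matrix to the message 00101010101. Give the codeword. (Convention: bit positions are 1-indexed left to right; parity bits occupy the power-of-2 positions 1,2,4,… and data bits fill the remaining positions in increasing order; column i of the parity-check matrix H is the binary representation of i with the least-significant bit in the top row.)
Codeword c = d · G (mod 2), d = 00101010101:
  c[0] = d·G[:,0] = (00101010101)·(11011010101) mod 2 = 0+0+0+0+1+0+1+0+1+0+1 mod 2 = 0
  c[1] = d·G[:,1] = (00101010101)·(10110110011) mod 2 = 0+0+1+0+0+0+1+0+0+0+1 mod 2 = 1
  c[2] = d·G[:,2] = (00101010101)·(10000000000) mod 2 = 0+0+0+0+0+0+0+0+0+0+0 mod 2 = 0
  c[3] = d·G[:,3] = (00101010101)·(01110001111) mod 2 = 0+0+1+0+0+0+0+0+1+0+1 mod 2 = 1
  c[4] = d·G[:,4] = (00101010101)·(01000000000) mod 2 = 0+0+0+0+0+0+0+0+0+0+0 mod 2 = 0
  c[5] = d·G[:,5] = (00101010101)·(00100000000) mod 2 = 0+0+1+0+0+0+0+0+0+0+0 mod 2 = 1
  c[6] = d·G[:,6] = (00101010101)·(00010000000) mod 2 = 0+0+0+0+0+0+0+0+0+0+0 mod 2 = 0
  c[7] = d·G[:,7] = (00101010101)·(00001111111) mod 2 = 0+0+0+0+1+0+1+0+1+0+1 mod 2 = 0
  c[8] = d·G[:,8] = (00101010101)·(00001000000) mod 2 = 0+0+0+0+1+0+0+0+0+0+0 mod 2 = 1
  c[9] = d·G[:,9] = (00101010101)·(00000100000) mod 2 = 0+0+0+0+0+0+0+0+0+0+0 mod 2 = 0
  c[10] = d·G[:,10] = (00101010101)·(00000010000) mod 2 = 0+0+0+0+0+0+1+0+0+0+0 mod 2 = 1
  c[11] = d·G[:,11] = (00101010101)·(00000001000) mod 2 = 0+0+0+0+0+0+0+0+0+0+0 mod 2 = 0
  c[12] = d·G[:,12] = (00101010101)·(00000000100) mod 2 = 0+0+0+0+0+0+0+0+1+0+0 mod 2 = 1
  c[13] = d·G[:,13] = (00101010101)·(00000000010) mod 2 = 0+0+0+0+0+0+0+0+0+0+0 mod 2 = 0
  c[14] = d·G[:,14] = (00101010101)·(00000000001) mod 2 = 0+0+0+0+0+0+0+0+0+0+1 mod 2 = 1
Codeword = 010101001010101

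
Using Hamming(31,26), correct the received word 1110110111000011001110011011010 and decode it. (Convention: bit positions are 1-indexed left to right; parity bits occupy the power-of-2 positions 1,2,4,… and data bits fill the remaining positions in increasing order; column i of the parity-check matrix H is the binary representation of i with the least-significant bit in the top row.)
Syndrome s = H · r^T (mod 2), r = 1110110111000011001110011011010:
  s[0] = (1010101010101010101010101010101)·(1110110111000011001110011011010) mod 2 = 1+0+1+0+1+0+0+0+1+0+0+0+0+0+1+0+0+0+1+0+1+0+0+0+1+0+1+0+0+0+0 mod 2 = 1
  s[1] = (0110011001100110011001100110011)·(1110110111000011001110011011010) mod 2 = 0+1+1+0+0+1+0+0+0+1+0+0+0+0+1+0+0+0+1+0+0+0+0+0+0+0+1+0+0+1+0 mod 2 = 0
  s[2] = (0001111000011110000111100001111)·(1110110111000011001110011011010) mod 2 = 0+0+0+0+1+1+0+0+0+0+0+0+0+0+1+0+0+0+0+1+1+0+0+0+0+0+0+1+0+1+0 mod 2 = 1
  s[3] = (0000000111111110000000011111111)·(1110110111000011001110011011010) mod 2 = 0+0+0+0+0+0+0+1+1+1+0+0+0+0+1+0+0+0+0+0+0+0+0+1+1+0+1+1+0+1+0 mod 2 = 1
  s[4] = (0000000000000001111111111111111)·(1110110111000011001110011011010) mod 2 = 0+0+0+0+0+0+0+0+0+0+0+0+0+0+0+1+0+0+1+1+1+0+0+1+1+0+1+1+0+1+0 mod 2 = 1
Syndrome = 10111
Column 29 of H equals this syndrome → error at bit 29 (1-indexed).
Flip bit 29: 1110110111000011001110011011010 → 1110110111000011001110011011110
Extract data bits at positions {3,5,6,7,9,10,11,12,13,14,15,17,18,19,20,21,22,23,24,25,26,27,28,29,30,31}: 11101100001001110011011110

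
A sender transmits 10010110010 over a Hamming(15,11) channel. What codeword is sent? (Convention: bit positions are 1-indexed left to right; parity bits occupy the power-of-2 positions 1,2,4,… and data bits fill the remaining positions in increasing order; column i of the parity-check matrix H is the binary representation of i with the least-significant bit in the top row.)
Codeword c = d · G (mod 2), d = 10010110010:
  c[0] = d·G[:,0] = (10010110010)·(11011010101) mod 2 = 1+0+0+1+0+0+1+0+0+0+0 mod 2 = 1
  c[1] = d·G[:,1] = (10010110010)·(10110110011) mod 2 = 1+0+0+1+0+1+1+0+0+1+0 mod 2 = 1
  c[2] = d·G[:,2] = (10010110010)·(10000000000) mod 2 = 1+0+0+0+0+0+0+0+0+0+0 mod 2 = 1
  c[3] = d·G[:,3] = (10010110010)·(01110001111) mod 2 = 0+0+0+1+0+0+0+0+0+1+0 mod 2 = 0
  c[4] = d·G[:,4] = (10010110010)·(01000000000) mod 2 = 0+0+0+0+0+0+0+0+0+0+0 mod 2 = 0
  c[5] = d·G[:,5] = (10010110010)·(00100000000) mod 2 = 0+0+0+0+0+0+0+0+0+0+0 mod 2 = 0
  c[6] = d·G[:,6] = (10010110010)·(00010000000) mod 2 = 0+0+0+1+0+0+0+0+0+0+0 mod 2 = 1
  c[7] = d·G[:,7] = (10010110010)·(00001111111) mod 2 = 0+0+0+0+0+1+1+0+0+1+0 mod 2 = 1
  c[8] = d·G[:,8] = (10010110010)·(00001000000) mod 2 = 0+0+0+0+0+0+0+0+0+0+0 mod 2 = 0
  c[9] = d·G[:,9] = (10010110010)·(00000100000) mod 2 = 0+0+0+0+0+1+0+0+0+0+0 mod 2 = 1
  c[10] = d·G[:,10] = (10010110010)·(00000010000) mod 2 = 0+0+0+0+0+0+1+0+0+0+0 mod 2 = 1
  c[11] = d·G[:,11] = (10010110010)·(00000001000) mod 2 = 0+0+0+0+0+0+0+0+0+0+0 mod 2 = 0
  c[12] = d·G[:,12] = (10010110010)·(00000000100) mod 2 = 0+0+0+0+0+0+0+0+0+0+0 mod 2 = 0
  c[13] = d·G[:,13] = (10010110010)·(00000000010) mod 2 = 0+0+0+0+0+0+0+0+0+1+0 mod 2 = 1
  c[14] = d·G[:,14] = (10010110010)·(00000000001) mod 2 = 0+0+0+0+0+0+0+0+0+0+0 mod 2 = 0
Codeword = 111000110110010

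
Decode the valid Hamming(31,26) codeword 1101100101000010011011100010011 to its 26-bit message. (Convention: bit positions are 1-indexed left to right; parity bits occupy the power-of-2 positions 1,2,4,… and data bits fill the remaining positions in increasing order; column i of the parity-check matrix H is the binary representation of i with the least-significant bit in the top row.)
Parity bits occupy power-of-2 positions; data bits are at positions {3,5,6,7,9,10,11,12,13,14,15,17,18,19,20,21,22,23,24,25,26,27,28,29,30,31} (1-indexed).
Extract: c[3]=0 c[5]=1 c[6]=0 c[7]=0 c[9]=0 c[10]=1 c[11]=0 c[12]=0 c[13]=0 c[14]=0 c[15]=1 c[17]=0 c[18]=1 c[19]=1 c[20]=0 c[21]=1 c[22]=1 c[23]=1 c[24]=0 c[25]=0 c[26]=0 c[27]=1 c[28]=0 c[29]=0 c[30]=1 c[31]=1
Data = 01000100001011011100010011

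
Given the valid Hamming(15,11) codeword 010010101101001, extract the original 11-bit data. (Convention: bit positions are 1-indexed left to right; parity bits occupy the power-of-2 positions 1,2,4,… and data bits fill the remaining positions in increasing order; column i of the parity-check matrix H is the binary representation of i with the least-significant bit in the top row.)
Parity bits occupy power-of-2 positions; data bits are at positions {3,5,6,7,9,10,11,12,13,14,15} (1-indexed).
Extract: c[3]=0 c[5]=1 c[6]=0 c[7]=1 c[9]=1 c[10]=1 c[11]=0 c[12]=1 c[13]=0 c[14]=0 c[15]=1
Data = 01011101001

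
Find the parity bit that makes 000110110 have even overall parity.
Sum of data bits: 0+0+0+1+1+0+1+1+0 = 4.
4 mod 2 = 0, so parity bit = 0.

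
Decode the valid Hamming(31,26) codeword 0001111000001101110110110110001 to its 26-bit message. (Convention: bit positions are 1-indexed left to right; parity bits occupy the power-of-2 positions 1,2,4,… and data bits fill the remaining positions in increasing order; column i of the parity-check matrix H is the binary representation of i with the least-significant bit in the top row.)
Parity bits occupy power-of-2 positions; data bits are at positions {3,5,6,7,9,10,11,12,13,14,15,17,18,19,20,21,22,23,24,25,26,27,28,29,30,31} (1-indexed).
Extract: c[3]=0 c[5]=1 c[6]=1 c[7]=1 c[9]=0 c[10]=0 c[11]=0 c[12]=0 c[13]=1 c[14]=1 c[15]=0 c[17]=1 c[18]=1 c[19]=0 c[20]=1 c[21]=1 c[22]=0 c[23]=1 c[24]=1 c[25]=0 c[26]=1 c[27]=1 c[28]=0 c[29]=0 c[30]=0 c[31]=1
Data = 01110000110110110110110001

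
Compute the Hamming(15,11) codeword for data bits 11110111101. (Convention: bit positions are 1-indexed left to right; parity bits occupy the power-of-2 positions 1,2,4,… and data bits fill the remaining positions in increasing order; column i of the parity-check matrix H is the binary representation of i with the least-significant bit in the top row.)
Codeword c = d · G (mod 2), d = 11110111101:
  c[0] = d·G[:,0] = (11110111101)·(11011010101) mod 2 = 1+1+0+1+0+0+1+0+1+0+1 mod 2 = 0
  c[1] = d·G[:,1] = (11110111101)·(10110110011) mod 2 = 1+0+1+1+0+1+1+0+0+0+1 mod 2 = 0
  c[2] = d·G[:,2] = (11110111101)·(10000000000) mod 2 = 1+0+0+0+0+0+0+0+0+0+0 mod 2 = 1
  c[3] = d·G[:,3] = (11110111101)·(01110001111) mod 2 = 0+1+1+1+0+0+0+1+1+0+1 mod 2 = 0
  c[4] = d·G[:,4] = (11110111101)·(01000000000) mod 2 = 0+1+0+0+0+0+0+0+0+0+0 mod 2 = 1
  c[5] = d·G[:,5] = (11110111101)·(00100000000) mod 2 = 0+0+1+0+0+0+0+0+0+0+0 mod 2 = 1
  c[6] = d·G[:,6] = (11110111101)·(00010000000) mod 2 = 0+0+0+1+0+0+0+0+0+0+0 mod 2 = 1
  c[7] = d·G[:,7] = (11110111101)·(00001111111) mod 2 = 0+0+0+0+0+1+1+1+1+0+1 mod 2 = 1
  c[8] = d·G[:,8] = (11110111101)·(00001000000) mod 2 = 0+0+0+0+0+0+0+0+0+0+0 mod 2 = 0
  c[9] = d·G[:,9] = (11110111101)·(00000100000) mod 2 = 0+0+0+0+0+1+0+0+0+0+0 mod 2 = 1
  c[10] = d·G[:,10] = (11110111101)·(00000010000) mod 2 = 0+0+0+0+0+0+1+0+0+0+0 mod 2 = 1
  c[11] = d·G[:,11] = (11110111101)·(00000001000) mod 2 = 0+0+0+0+0+0+0+1+0+0+0 mod 2 = 1
  c[12] = d·G[:,12] = (11110111101)·(00000000100) mod 2 = 0+0+0+0+0+0+0+0+1+0+0 mod 2 = 1
  c[13] = d·G[:,13] = (11110111101)·(00000000010) mod 2 = 0+0+0+0+0+0+0+0+0+0+0 mod 2 = 0
  c[14] = d·G[:,14] = (11110111101)·(00000000001) mod 2 = 0+0+0+0+0+0+0+0+0+0+1 mod 2 = 1
Codeword = 001011110111101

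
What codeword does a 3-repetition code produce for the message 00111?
Repeat each bit 3× and concatenate:
0→000  0→000  1→111  1→111  1→111
Codeword = 000000111111111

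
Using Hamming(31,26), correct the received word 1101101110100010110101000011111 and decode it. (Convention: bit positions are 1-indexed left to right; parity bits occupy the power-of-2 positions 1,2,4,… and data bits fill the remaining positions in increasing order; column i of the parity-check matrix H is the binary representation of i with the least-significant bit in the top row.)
Syndrome s = H · r^T (mod 2), r = 1101101110100010110101000011111:
  s[0] = (1010101010101010101010101010101)·(1101101110100010110101000011111) mod 2 = 1+0+0+0+1+0+1+0+1+0+1+0+0+0+1+0+1+0+0+0+0+0+0+0+0+0+1+0+1+0+1 mod 2 = 0
  s[1] = (0110011001100110011001100110011)·(1101101110100010110101000011111) mod 2 = 0+1+0+0+0+0+1+0+0+0+1+0+0+0+1+0+0+1+0+0+0+1+0+0+0+0+1+0+0+1+1 mod 2 = 1
  s[2] = (0001111000011110000111100001111)·(1101101110100010110101000011111) mod 2 = 0+0+0+1+1+0+1+0+0+0+0+0+0+0+1+0+0+0+0+1+0+1+0+0+0+0+0+1+1+1+1 mod 2 = 0
  s[3] = (0000000111111110000000011111111)·(1101101110100010110101000011111) mod 2 = 0+0+0+0+0+0+0+1+1+0+1+0+0+0+1+0+0+0+0+0+0+0+0+0+0+0+1+1+1+1+1 mod 2 = 1
  s[4] = (0000000000000001111111111111111)·(1101101110100010110101000011111) mod 2 = 0+0+0+0+0+0+0+0+0+0+0+0+0+0+0+0+1+1+0+1+0+1+0+0+0+0+1+1+1+1+1 mod 2 = 1
Syndrome = 01011
Column 26 of H equals this syndrome → error at bit 26 (1-indexed).
Flip bit 26: 1101101110100010110101000011111 → 1101101110100010110101000111111
Extract data bits at positions {3,5,6,7,9,10,11,12,13,14,15,17,18,19,20,21,22,23,24,25,26,27,28,29,30,31}: 01011010001110101000111111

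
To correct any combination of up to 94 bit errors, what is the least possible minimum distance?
Correcting t errors requires d_min ≥ 2t + 1 = 2·94 + 1 = 189.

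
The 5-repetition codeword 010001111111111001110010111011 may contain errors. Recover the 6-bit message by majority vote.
Split into 5-bit blocks and majority-vote each:
  block 1 = 01000: 1 ones, 4 zeros → 0
  block 2 = 11111: 5 ones, 0 zeros → 1
  block 3 = 11111: 5 ones, 0 zeros → 1
  block 4 = 00111: 3 ones, 2 zeros → 1
  block 5 = 00101: 2 ones, 3 zeros → 0
  block 6 = 11011: 4 ones, 1 zeros → 1
Decoded = 011101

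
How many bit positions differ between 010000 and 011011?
XOR = 001011, count of 1s = 3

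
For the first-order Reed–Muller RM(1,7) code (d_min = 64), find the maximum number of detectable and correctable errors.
Detection only: up to d_min − 1 = 63 errors.
Correction: up to ⌊(d_min − 1)/2⌋ = ⌊63/2⌋ = 31 errors.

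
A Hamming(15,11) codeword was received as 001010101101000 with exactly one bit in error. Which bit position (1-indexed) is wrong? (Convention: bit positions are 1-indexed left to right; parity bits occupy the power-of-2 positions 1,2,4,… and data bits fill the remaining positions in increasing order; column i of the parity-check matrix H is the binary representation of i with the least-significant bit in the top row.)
Syndrome s = H · r^T (mod 2), r = 001010101101000:
  s[0] = (101010101010101)·(001010101101000) mod 2 = 0+0+1+0+1+0+1+0+1+0+0+0+0+0+0 mod 2 = 0
  s[1] = (011001100110011)·(001010101101000) mod 2 = 0+0+1+0+0+0+1+0+0+1+0+0+0+0+0 mod 2 = 1
  s[2] = (000111100001111)·(001010101101000) mod 2 = 0+0+0+0+1+0+1+0+0+0+0+1+0+0+0 mod 2 = 1
  s[3] = (000000011111111)·(001010101101000) mod 2 = 0+0+0+0+0+0+0+0+1+1+0+1+0+0+0 mod 2 = 1
Syndrome = 0111
Column i of H is the binary representation of i, so the syndrome is the binary index of the flipped bit.
Read s = 0111 with s[0] as LSB: 0·2^0 + 1·2^1 + 1·2^2 + 1·2^3 = 14.
Error is at bit position 14.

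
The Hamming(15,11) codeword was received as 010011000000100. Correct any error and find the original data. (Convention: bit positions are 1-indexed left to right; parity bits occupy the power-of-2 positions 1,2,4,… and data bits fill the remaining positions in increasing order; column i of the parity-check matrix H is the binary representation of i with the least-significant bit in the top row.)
Syndrome s = H · r^T (mod 2), r = 010011000000100:
  s[0] = (101010101010101)·(010011000000100) mod 2 = 0+0+0+0+1+0+0+0+0+0+0+0+1+0+0 mod 2 = 0
  s[1] = (011001100110011)·(010011000000100) mod 2 = 0+1+0+0+0+1+0+0+0+0+0+0+0+0+0 mod 2 = 0
  s[2] = (000111100001111)·(010011000000100) mod 2 = 0+0+0+0+1+1+0+0+0+0+0+0+1+0+0 mod 2 = 1
  s[3] = (000000011111111)·(010011000000100) mod 2 = 0+0+0+0+0+0+0+0+0+0+0+0+1+0+0 mod 2 = 1
Syndrome = 0011
Column 12 of H equals this syndrome → error at bit 12 (1-indexed).
Flip bit 12: 010011000000100 → 010011000001100
Extract data bits at positions {3,5,6,7,9,10,11,12,13,14,15}: 01100001100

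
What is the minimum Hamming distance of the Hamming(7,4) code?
d_min = 3 (every single-error-correcting Hamming code has d_min = 3).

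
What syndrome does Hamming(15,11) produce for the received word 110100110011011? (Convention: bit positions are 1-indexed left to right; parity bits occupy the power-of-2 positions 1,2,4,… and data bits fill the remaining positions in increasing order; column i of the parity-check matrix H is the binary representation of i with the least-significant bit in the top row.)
Syndrome s = H · r^T (mod 2), r = 110100110011011:
  s[0] = (101010101010101)·(110100110011011) mod 2 = 1+0+0+0+0+0+1+0+0+0+1+0+0+0+1 mod 2 = 0
  s[1] = (011001100110011)·(110100110011011) mod 2 = 0+1+0+0+0+0+1+0+0+0+1+0+0+1+1 mod 2 = 1
  s[2] = (000111100001111)·(110100110011011) mod 2 = 0+0+0+1+0+0+1+0+0+0+0+1+0+1+1 mod 2 = 1
  s[3] = (000000011111111)·(110100110011011) mod 2 = 0+0+0+0+0+0+0+1+0+0+1+1+0+1+1 mod 2 = 1
Syndrome = 0111
Non-zero syndrome: error at position 14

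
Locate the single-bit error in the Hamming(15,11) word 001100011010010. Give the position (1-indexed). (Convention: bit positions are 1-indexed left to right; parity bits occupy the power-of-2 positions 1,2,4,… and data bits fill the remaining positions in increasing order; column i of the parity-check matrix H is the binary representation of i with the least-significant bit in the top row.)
Syndrome s = H · r^T (mod 2), r = 001100011010010:
  s[0] = (101010101010101)·(001100011010010) mod 2 = 0+0+1+0+0+0+0+0+1+0+1+0+0+0+0 mod 2 = 1
  s[1] = (011001100110011)·(001100011010010) mod 2 = 0+0+1+0+0+0+0+0+0+0+1+0+0+1+0 mod 2 = 1
  s[2] = (000111100001111)·(001100011010010) mod 2 = 0+0+0+1+0+0+0+0+0+0+0+0+0+1+0 mod 2 = 0
  s[3] = (000000011111111)·(001100011010010) mod 2 = 0+0+0+0+0+0+0+1+1+0+1+0+0+1+0 mod 2 = 0
Syndrome = 1100
Column i of H is the binary representation of i, so the syndrome is the binary index of the flipped bit.
Read s = 1100 with s[0] as LSB: 1·2^0 + 1·2^1 + 0·2^2 + 0·2^3 = 3.
Error is at bit position 3.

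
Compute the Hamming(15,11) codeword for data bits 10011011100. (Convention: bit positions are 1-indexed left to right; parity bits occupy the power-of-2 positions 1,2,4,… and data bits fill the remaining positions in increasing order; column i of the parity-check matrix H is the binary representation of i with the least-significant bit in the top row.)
Codeword c = d · G (mod 2), d = 10011011100:
  c[0] = d·G[:,0] = (10011011100)·(11011010101) mod 2 = 1+0+0+1+1+0+1+0+1+0+0 mod 2 = 1
  c[1] = d·G[:,1] = (10011011100)·(10110110011) mod 2 = 1+0+0+1+0+0+1+0+0+0+0 mod 2 = 1
  c[2] = d·G[:,2] = (10011011100)·(10000000000) mod 2 = 1+0+0+0+0+0+0+0+0+0+0 mod 2 = 1
  c[3] = d·G[:,3] = (10011011100)·(01110001111) mod 2 = 0+0+0+1+0+0+0+1+1+0+0 mod 2 = 1
  c[4] = d·G[:,4] = (10011011100)·(01000000000) mod 2 = 0+0+0+0+0+0+0+0+0+0+0 mod 2 = 0
  c[5] = d·G[:,5] = (10011011100)·(00100000000) mod 2 = 0+0+0+0+0+0+0+0+0+0+0 mod 2 = 0
  c[6] = d·G[:,6] = (10011011100)·(00010000000) mod 2 = 0+0+0+1+0+0+0+0+0+0+0 mod 2 = 1
  c[7] = d·G[:,7] = (10011011100)·(00001111111) mod 2 = 0+0+0+0+1+0+1+1+1+0+0 mod 2 = 0
  c[8] = d·G[:,8] = (10011011100)·(00001000000) mod 2 = 0+0+0+0+1+0+0+0+0+0+0 mod 2 = 1
  c[9] = d·G[:,9] = (10011011100)·(00000100000) mod 2 = 0+0+0+0+0+0+0+0+0+0+0 mod 2 = 0
  c[10] = d·G[:,10] = (10011011100)·(00000010000) mod 2 = 0+0+0+0+0+0+1+0+0+0+0 mod 2 = 1
  c[11] = d·G[:,11] = (10011011100)·(00000001000) mod 2 = 0+0+0+0+0+0+0+1+0+0+0 mod 2 = 1
  c[12] = d·G[:,12] = (10011011100)·(00000000100) mod 2 = 0+0+0+0+0+0+0+0+1+0+0 mod 2 = 1
  c[13] = d·G[:,13] = (10011011100)·(00000000010) mod 2 = 0+0+0+0+0+0+0+0+0+0+0 mod 2 = 0
  c[14] = d·G[:,14] = (10011011100)·(00000000001) mod 2 = 0+0+0+0+0+0+0+0+0+0+0 mod 2 = 0
Codeword = 111100101011100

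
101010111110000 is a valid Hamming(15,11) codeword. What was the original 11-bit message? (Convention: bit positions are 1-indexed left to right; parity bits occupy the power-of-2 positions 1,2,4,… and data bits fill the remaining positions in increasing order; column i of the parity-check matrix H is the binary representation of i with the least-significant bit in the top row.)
Parity bits occupy power-of-2 positions; data bits are at positions {3,5,6,7,9,10,11,12,13,14,15} (1-indexed).
Extract: c[3]=1 c[5]=1 c[6]=0 c[7]=1 c[9]=1 c[10]=1 c[11]=1 c[12]=0 c[13]=0 c[14]=0 c[15]=0
Data = 11011110000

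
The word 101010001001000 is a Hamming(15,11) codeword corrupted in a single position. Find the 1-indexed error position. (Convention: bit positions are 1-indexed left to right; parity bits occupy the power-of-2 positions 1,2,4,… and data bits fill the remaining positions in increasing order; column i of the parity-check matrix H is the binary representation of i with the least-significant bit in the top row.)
Syndrome s = H · r^T (mod 2), r = 101010001001000:
  s[0] = (101010101010101)·(101010001001000) mod 2 = 1+0+1+0+1+0+0+0+1+0+0+0+0+0+0 mod 2 = 0
  s[1] = (011001100110011)·(101010001001000) mod 2 = 0+0+1+0+0+0+0+0+0+0+0+0+0+0+0 mod 2 = 1
  s[2] = (000111100001111)·(101010001001000) mod 2 = 0+0+0+0+1+0+0+0+0+0+0+1+0+0+0 mod 2 = 0
  s[3] = (000000011111111)·(101010001001000) mod 2 = 0+0+0+0+0+0+0+0+1+0+0+1+0+0+0 mod 2 = 0
Syndrome = 0100
Column i of H is the binary representation of i, so the syndrome is the binary index of the flipped bit.
Read s = 0100 with s[0] as LSB: 0·2^0 + 1·2^1 + 0·2^2 + 0·2^3 = 2.
Error is at bit position 2.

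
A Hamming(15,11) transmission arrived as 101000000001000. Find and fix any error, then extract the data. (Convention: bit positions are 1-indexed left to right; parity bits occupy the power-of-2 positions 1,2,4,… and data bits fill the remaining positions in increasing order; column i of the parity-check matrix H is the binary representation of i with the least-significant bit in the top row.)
Syndrome s = H · r^T (mod 2), r = 101000000001000:
  s[0] = (101010101010101)·(101000000001000) mod 2 = 1+0+1+0+0+0+0+0+0+0+0+0+0+0+0 mod 2 = 0
  s[1] = (011001100110011)·(101000000001000) mod 2 = 0+0+1+0+0+0+0+0+0+0+0+0+0+0+0 mod 2 = 1
  s[2] = (000111100001111)·(101000000001000) mod 2 = 0+0+0+0+0+0+0+0+0+0+0+1+0+0+0 mod 2 = 1
  s[3] = (000000011111111)·(101000000001000) mod 2 = 0+0+0+0+0+0+0+0+0+0+0+1+0+0+0 mod 2 = 1
Syndrome = 0111
Column 14 of H equals this syndrome → error at bit 14 (1-indexed).
Flip bit 14: 101000000001000 → 101000000001010
Extract data bits at positions {3,5,6,7,9,10,11,12,13,14,15}: 10000001010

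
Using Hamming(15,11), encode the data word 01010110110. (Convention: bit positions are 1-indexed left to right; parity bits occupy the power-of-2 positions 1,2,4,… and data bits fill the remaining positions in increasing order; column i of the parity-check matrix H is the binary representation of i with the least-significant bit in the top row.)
Codeword c = d · G (mod 2), d = 01010110110:
  c[0] = d·G[:,0] = (01010110110)·(11011010101) mod 2 = 0+1+0+1+0+0+1+0+1+0+0 mod 2 = 0
  c[1] = d·G[:,1] = (01010110110)·(10110110011) mod 2 = 0+0+0+1+0+1+1+0+0+1+0 mod 2 = 0
  c[2] = d·G[:,2] = (01010110110)·(10000000000) mod 2 = 0+0+0+0+0+0+0+0+0+0+0 mod 2 = 0
  c[3] = d·G[:,3] = (01010110110)·(01110001111) mod 2 = 0+1+0+1+0+0+0+0+1+1+0 mod 2 = 0
  c[4] = d·G[:,4] = (01010110110)·(01000000000) mod 2 = 0+1+0+0+0+0+0+0+0+0+0 mod 2 = 1
  c[5] = d·G[:,5] = (01010110110)·(00100000000) mod 2 = 0+0+0+0+0+0+0+0+0+0+0 mod 2 = 0
  c[6] = d·G[:,6] = (01010110110)·(00010000000) mod 2 = 0+0+0+1+0+0+0+0+0+0+0 mod 2 = 1
  c[7] = d·G[:,7] = (01010110110)·(00001111111) mod 2 = 0+0+0+0+0+1+1+0+1+1+0 mod 2 = 0
  c[8] = d·G[:,8] = (01010110110)·(00001000000) mod 2 = 0+0+0+0+0+0+0+0+0+0+0 mod 2 = 0
  c[9] = d·G[:,9] = (01010110110)·(00000100000) mod 2 = 0+0+0+0+0+1+0+0+0+0+0 mod 2 = 1
  c[10] = d·G[:,10] = (01010110110)·(00000010000) mod 2 = 0+0+0+0+0+0+1+0+0+0+0 mod 2 = 1
  c[11] = d·G[:,11] = (01010110110)·(00000001000) mod 2 = 0+0+0+0+0+0+0+0+0+0+0 mod 2 = 0
  c[12] = d·G[:,12] = (01010110110)·(00000000100) mod 2 = 0+0+0+0+0+0+0+0+1+0+0 mod 2 = 1
  c[13] = d·G[:,13] = (01010110110)·(00000000010) mod 2 = 0+0+0+0+0+0+0+0+0+1+0 mod 2 = 1
  c[14] = d·G[:,14] = (01010110110)·(00000000001) mod 2 = 0+0+0+0+0+0+0+0+0+0+0 mod 2 = 0
Codeword = 000010100110110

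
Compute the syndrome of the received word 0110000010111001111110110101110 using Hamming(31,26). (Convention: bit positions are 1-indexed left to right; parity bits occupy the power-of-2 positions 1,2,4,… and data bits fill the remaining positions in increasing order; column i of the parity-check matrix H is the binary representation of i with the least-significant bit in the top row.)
Syndrome s = H · r^T (mod 2), r = 0110000010111001111110110101110:
  s[0] = (1010101010101010101010101010101)·(0110000010111001111110110101110) mod 2 = 0+0+1+0+0+0+0+0+1+0+1+0+1+0+0+0+1+0+1+0+1+0+1+0+0+0+0+0+1+0+0 mod 2 = 1
  s[1] = (0110011001100110011001100110011)·(0110000010111001111110110101110) mod 2 = 0+1+1+0+0+0+0+0+0+0+1+0+0+0+0+0+0+1+1+0+0+0+1+0+0+1+0+0+0+1+0 mod 2 = 0
  s[2] = (0001111000011110000111100001111)·(0110000010111001111110110101110) mod 2 = 0+0+0+0+0+0+0+0+0+0+0+1+1+0+0+0+0+0+0+1+1+0+1+0+0+0+0+1+1+1+0 mod 2 = 0
  s[3] = (0000000111111110000000011111111)·(0110000010111001111110110101110) mod 2 = 0+0+0+0+0+0+0+0+1+0+1+1+1+0+0+0+0+0+0+0+0+0+0+1+0+1+0+1+1+1+0 mod 2 = 1
  s[4] = (0000000000000001111111111111111)·(0110000010111001111110110101110) mod 2 = 0+0+0+0+0+0+0+0+0+0+0+0+0+0+0+1+1+1+1+1+1+0+1+1+0+1+0+1+1+1+0 mod 2 = 0
Syndrome = 10010
Non-zero syndrome: error at position 9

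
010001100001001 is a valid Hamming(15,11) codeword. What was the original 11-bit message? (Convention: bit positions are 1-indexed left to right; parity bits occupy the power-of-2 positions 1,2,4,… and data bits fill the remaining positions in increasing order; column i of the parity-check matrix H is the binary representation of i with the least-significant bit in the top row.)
Parity bits occupy power-of-2 positions; data bits are at positions {3,5,6,7,9,10,11,12,13,14,15} (1-indexed).
Extract: c[3]=0 c[5]=0 c[6]=1 c[7]=1 c[9]=0 c[10]=0 c[11]=0 c[12]=1 c[13]=0 c[14]=0 c[15]=1
Data = 00110001001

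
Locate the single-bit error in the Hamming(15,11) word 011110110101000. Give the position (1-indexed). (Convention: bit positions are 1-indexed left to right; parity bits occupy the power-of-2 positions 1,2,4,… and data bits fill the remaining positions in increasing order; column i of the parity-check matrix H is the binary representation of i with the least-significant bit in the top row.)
Syndrome s = H · r^T (mod 2), r = 011110110101000:
  s[0] = (101010101010101)·(011110110101000) mod 2 = 0+0+1+0+1+0+1+0+0+0+0+0+0+0+0 mod 2 = 1
  s[1] = (011001100110011)·(011110110101000) mod 2 = 0+1+1+0+0+0+1+0+0+1+0+0+0+0+0 mod 2 = 0
  s[2] = (000111100001111)·(011110110101000) mod 2 = 0+0+0+1+1+0+1+0+0+0+0+1+0+0+0 mod 2 = 0
  s[3] = (000000011111111)·(011110110101000) mod 2 = 0+0+0+0+0+0+0+1+0+1+0+1+0+0+0 mod 2 = 1
Syndrome = 1001
Column i of H is the binary representation of i, so the syndrome is the binary index of the flipped bit.
Read s = 1001 with s[0] as LSB: 1·2^0 + 0·2^1 + 0·2^2 + 1·2^3 = 9.
Error is at bit position 9.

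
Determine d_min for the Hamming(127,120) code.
d_min = 3 (every single-error-correcting Hamming code has d_min = 3).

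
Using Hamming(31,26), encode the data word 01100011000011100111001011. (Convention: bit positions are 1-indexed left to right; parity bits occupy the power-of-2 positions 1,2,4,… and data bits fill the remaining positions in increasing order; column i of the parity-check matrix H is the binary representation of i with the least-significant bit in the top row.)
Codeword c = d · G (mod 2), d = 01100011000011100111001011:
  c[0] = d·G[:,0] = (01100011000011100111001011)·(11011010101101010101010101) mod 2 = 0+1+0+0+0+0+1+0+0+0+0+0+0+1+0+0+0+1+0+1+0+0+0+0+0+1 mod 2 = 0
  c[1] = d·G[:,1] = (01100011000011100111001011)·(10110110011011001100110011) mod 2 = 0+0+1+0+0+0+1+0+0+0+0+0+1+1+0+0+0+1+0+0+0+0+0+0+1+1 mod 2 = 1
  c[2] = d·G[:,2] = (01100011000011100111001011)·(10000000000000000000000000) mod 2 = 0+0+0+0+0+0+0+0+0+0+0+0+0+0+0+0+0+0+0+0+0+0+0+0+0+0 mod 2 = 0
  c[3] = d·G[:,3] = (01100011000011100111001011)·(01110001111000111100001111) mod 2 = 0+1+1+0+0+0+0+1+0+0+0+0+0+0+1+0+0+1+0+0+0+0+1+0+1+1 mod 2 = 0
  c[4] = d·G[:,4] = (01100011000011100111001011)·(01000000000000000000000000) mod 2 = 0+1+0+0+0+0+0+0+0+0+0+0+0+0+0+0+0+0+0+0+0+0+0+0+0+0 mod 2 = 1
  c[5] = d·G[:,5] = (01100011000011100111001011)·(00100000000000000000000000) mod 2 = 0+0+1+0+0+0+0+0+0+0+0+0+0+0+0+0+0+0+0+0+0+0+0+0+0+0 mod 2 = 1
  c[6] = d·G[:,6] = (01100011000011100111001011)·(00010000000000000000000000) mod 2 = 0+0+0+0+0+0+0+0+0+0+0+0+0+0+0+0+0+0+0+0+0+0+0+0+0+0 mod 2 = 0
  c[7] = d·G[:,7] = (01100011000011100111001011)·(00001111111000000011111111) mod 2 = 0+0+0+0+0+0+1+1+0+0+0+0+0+0+0+0+0+0+1+1+0+0+1+0+1+1 mod 2 = 1
  c[8] = d·G[:,8] = (01100011000011100111001011)·(00001000000000000000000000) mod 2 = 0+0+0+0+0+0+0+0+0+0+0+0+0+0+0+0+0+0+0+0+0+0+0+0+0+0 mod 2 = 0
  c[9] = d·G[:,9] = (01100011000011100111001011)·(00000100000000000000000000) mod 2 = 0+0+0+0+0+0+0+0+0+0+0+0+0+0+0+0+0+0+0+0+0+0+0+0+0+0 mod 2 = 0
  c[10] = d·G[:,10] = (01100011000011100111001011)·(00000010000000000000000000) mod 2 = 0+0+0+0+0+0+1+0+0+0+0+0+0+0+0+0+0+0+0+0+0+0+0+0+0+0 mod 2 = 1
  c[11] = d·G[:,11] = (01100011000011100111001011)·(00000001000000000000000000) mod 2 = 0+0+0+0+0+0+0+1+0+0+0+0+0+0+0+0+0+0+0+0+0+0+0+0+0+0 mod 2 = 1
  c[12] = d·G[:,12] = (01100011000011100111001011)·(00000000100000000000000000) mod 2 = 0+0+0+0+0+0+0+0+0+0+0+0+0+0+0+0+0+0+0+0+0+0+0+0+0+0 mod 2 = 0
  c[13] = d·G[:,13] = (01100011000011100111001011)·(00000000010000000000000000) mod 2 = 0+0+0+0+0+0+0+0+0+0+0+0+0+0+0+0+0+0+0+0+0+0+0+0+0+0 mod 2 = 0
  c[14] = d·G[:,14] = (01100011000011100111001011)·(00000000001000000000000000) mod 2 = 0+0+0+0+0+0+0+0+0+0+0+0+0+0+0+0+0+0+0+0+0+0+0+0+0+0 mod 2 = 0
  c[15] = d·G[:,15] = (01100011000011100111001011)·(00000000000111111111111111) mod 2 = 0+0+0+0+0+0+0+0+0+0+0+0+1+1+1+0+0+1+1+1+0+0+1+0+1+1 mod 2 = 1
  c[16] = d·G[:,16] = (01100011000011100111001011)·(00000000000100000000000000) mod 2 = 0+0+0+0+0+0+0+0+0+0+0+0+0+0+0+0+0+0+0+0+0+0+0+0+0+0 mod 2 = 0
  c[17] = d·G[:,17] = (01100011000011100111001011)·(00000000000010000000000000) mod 2 = 0+0+0+0+0+0+0+0+0+0+0+0+1+0+0+0+0+0+0+0+0+0+0+0+0+0 mod 2 = 1
  c[18] = d·G[:,18] = (01100011000011100111001011)·(00000000000001000000000000) mod 2 = 0+0+0+0+0+0+0+0+0+0+0+0+0+1+0+0+0+0+0+0+0+0+0+0+0+0 mod 2 = 1
  c[19] = d·G[:,19] = (01100011000011100111001011)·(00000000000000100000000000) mod 2 = 0+0+0+0+0+0+0+0+0+0+0+0+0+0+1+0+0+0+0+0+0+0+0+0+0+0 mod 2 = 1
  c[20] = d·G[:,20] = (01100011000011100111001011)·(00000000000000010000000000) mod 2 = 0+0+0+0+0+0+0+0+0+0+0+0+0+0+0+0+0+0+0+0+0+0+0+0+0+0 mod 2 = 0
  c[21] = d·G[:,21] = (01100011000011100111001011)·(00000000000000001000000000) mod 2 = 0+0+0+0+0+0+0+0+0+0+0+0+0+0+0+0+0+0+0+0+0+0+0+0+0+0 mod 2 = 0
  c[22] = d·G[:,22] = (01100011000011100111001011)·(00000000000000000100000000) mod 2 = 0+0+0+0+0+0+0+0+0+0+0+0+0+0+0+0+0+1+0+0+0+0+0+0+0+0 mod 2 = 1
  c[23] = d·G[:,23] = (01100011000011100111001011)·(00000000000000000010000000) mod 2 = 0+0+0+0+0+0+0+0+0+0+0+0+0+0+0+0+0+0+1+0+0+0+0+0+0+0 mod 2 = 1
  c[24] = d·G[:,24] = (01100011000011100111001011)·(00000000000000000001000000) mod 2 = 0+0+0+0+0+0+0+0+0+0+0+0+0+0+0+0+0+0+0+1+0+0+0+0+0+0 mod 2 = 1
  c[25] = d·G[:,25] = (01100011000011100111001011)·(00000000000000000000100000) mod 2 = 0+0+0+0+0+0+0+0+0+0+0+0+0+0+0+0+0+0+0+0+0+0+0+0+0+0 mod 2 = 0
  c[26] = d·G[:,26] = (01100011000011100111001011)·(00000000000000000000010000) mod 2 = 0+0+0+0+0+0+0+0+0+0+0+0+0+0+0+0+0+0+0+0+0+0+0+0+0+0 mod 2 = 0
  c[27] = d·G[:,27] = (01100011000011100111001011)·(00000000000000000000001000) mod 2 = 0+0+0+0+0+0+0+0+0+0+0+0+0+0+0+0+0+0+0+0+0+0+1+0+0+0 mod 2 = 1
  c[28] = d·G[:,28] = (01100011000011100111001011)·(00000000000000000000000100) mod 2 = 0+0+0+0+0+0+0+0+0+0+0+0+0+0+0+0+0+0+0+0+0+0+0+0+0+0 mod 2 = 0
  c[29] = d·G[:,29] = (01100011000011100111001011)·(00000000000000000000000010) mod 2 = 0+0+0+0+0+0+0+0+0+0+0+0+0+0+0+0+0+0+0+0+0+0+0+0+1+0 mod 2 = 1
  c[30] = d·G[:,30] = (01100011000011100111001011)·(00000000000000000000000001) mod 2 = 0+0+0+0+0+0+0+0+0+0+0+0+0+0+0+0+0+0+0+0+0+0+0+0+0+1 mod 2 = 1
Codeword = 0100110100110001011100111001011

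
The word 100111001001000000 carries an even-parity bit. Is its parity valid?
Sum of all bits: 1+0+0+1+1+1+0+0+1+0+0+1+0+0+0+0+0+0 = 6; 6 mod 2 = 0. Result is 0 → valid parity.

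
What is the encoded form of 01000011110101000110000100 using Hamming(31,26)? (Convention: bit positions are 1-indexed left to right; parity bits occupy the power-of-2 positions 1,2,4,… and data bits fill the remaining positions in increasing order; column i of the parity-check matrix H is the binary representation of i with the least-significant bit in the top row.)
Codeword c = d · G (mod 2), d = 01000011110101000110000100:
  c[0] = d·G[:,0] = (01000011110101000110000100)·(11011010101101010101010101) mod 2 = 0+1+0+0+0+0+1+0+1+0+0+1+0+1+0+0+0+1+0+0+0+0+0+1+0+0 mod 2 = 1
  c[1] = d·G[:,1] = (01000011110101000110000100)·(10110110011011001100110011) mod 2 = 0+0+0+0+0+0+1+0+0+1+0+0+0+1+0+0+0+1+0+0+0+0+0+0+0+0 mod 2 = 0
  c[2] = d·G[:,2] = (01000011110101000110000100)·(10000000000000000000000000) mod 2 = 0+0+0+0+0+0+0+0+0+0+0+0+0+0+0+0+0+0+0+0+0+0+0+0+0+0 mod 2 = 0
  c[3] = d·G[:,3] = (01000011110101000110000100)·(01110001111000111100001111) mod 2 = 0+1+0+0+0+0+0+1+1+1+0+0+0+0+0+0+0+1+0+0+0+0+0+1+0+0 mod 2 = 0
  c[4] = d·G[:,4] = (01000011110101000110000100)·(01000000000000000000000000) mod 2 = 0+1+0+0+0+0+0+0+0+0+0+0+0+0+0+0+0+0+0+0+0+0+0+0+0+0 mod 2 = 1
  c[5] = d·G[:,5] = (01000011110101000110000100)·(00100000000000000000000000) mod 2 = 0+0+0+0+0+0+0+0+0+0+0+0+0+0+0+0+0+0+0+0+0+0+0+0+0+0 mod 2 = 0
  c[6] = d·G[:,6] = (01000011110101000110000100)·(00010000000000000000000000) mod 2 = 0+0+0+0+0+0+0+0+0+0+0+0+0+0+0+0+0+0+0+0+0+0+0+0+0+0 mod 2 = 0
  c[7] = d·G[:,7] = (01000011110101000110000100)·(00001111111000000011111111) mod 2 = 0+0+0+0+0+0+1+1+1+1+0+0+0+0+0+0+0+0+1+0+0+0+0+1+0+0 mod 2 = 0
  c[8] = d·G[:,8] = (01000011110101000110000100)·(00001000000000000000000000) mod 2 = 0+0+0+0+0+0+0+0+0+0+0+0+0+0+0+0+0+0+0+0+0+0+0+0+0+0 mod 2 = 0
  c[9] = d·G[:,9] = (01000011110101000110000100)·(00000100000000000000000000) mod 2 = 0+0+0+0+0+0+0+0+0+0+0+0+0+0+0+0+0+0+0+0+0+0+0+0+0+0 mod 2 = 0
  c[10] = d·G[:,10] = (01000011110101000110000100)·(00000010000000000000000000) mod 2 = 0+0+0+0+0+0+1+0+0+0+0+0+0+0+0+0+0+0+0+0+0+0+0+0+0+0 mod 2 = 1
  c[11] = d·G[:,11] = (01000011110101000110000100)·(00000001000000000000000000) mod 2 = 0+0+0+0+0+0+0+1+0+0+0+0+0+0+0+0+0+0+0+0+0+0+0+0+0+0 mod 2 = 1
  c[12] = d·G[:,12] = (01000011110101000110000100)·(00000000100000000000000000) mod 2 = 0+0+0+0+0+0+0+0+1+0+0+0+0+0+0+0+0+0+0+0+0+0+0+0+0+0 mod 2 = 1
  c[13] = d·G[:,13] = (01000011110101000110000100)·(00000000010000000000000000) mod 2 = 0+0+0+0+0+0+0+0+0+1+0+0+0+0+0+0+0+0+0+0+0+0+0+0+0+0 mod 2 = 1
  c[14] = d·G[:,14] = (01000011110101000110000100)·(00000000001000000000000000) mod 2 = 0+0+0+0+0+0+0+0+0+0+0+0+0+0+0+0+0+0+0+0+0+0+0+0+0+0 mod 2 = 0
  c[15] = d·G[:,15] = (01000011110101000110000100)·(00000000000111111111111111) mod 2 = 0+0+0+0+0+0+0+0+0+0+0+1+0+1+0+0+0+1+1+0+0+0+0+1+0+0 mod 2 = 1
  c[16] = d·G[:,16] = (01000011110101000110000100)·(00000000000100000000000000) mod 2 = 0+0+0+0+0+0+0+0+0+0+0+1+0+0+0+0+0+0+0+0+0+0+0+0+0+0 mod 2 = 1
  c[17] = d·G[:,17] = (01000011110101000110000100)·(00000000000010000000000000) mod 2 = 0+0+0+0+0+0+0+0+0+0+0+0+0+0+0+0+0+0+0+0+0+0+0+0+0+0 mod 2 = 0
  c[18] = d·G[:,18] = (01000011110101000110000100)·(00000000000001000000000000) mod 2 = 0+0+0+0+0+0+0+0+0+0+0+0+0+1+0+0+0+0+0+0+0+0+0+0+0+0 mod 2 = 1
  c[19] = d·G[:,19] = (01000011110101000110000100)·(00000000000000100000000000) mod 2 = 0+0+0+0+0+0+0+0+0+0+0+0+0+0+0+0+0+0+0+0+0+0+0+0+0+0 mod 2 = 0
  c[20] = d·G[:,20] = (01000011110101000110000100)·(00000000000000010000000000) mod 2 = 0+0+0+0+0+0+0+0+0+0+0+0+0+0+0+0+0+0+0+0+0+0+0+0+0+0 mod 2 = 0
  c[21] = d·G[:,21] = (01000011110101000110000100)·(00000000000000001000000000) mod 2 = 0+0+0+0+0+0+0+0+0+0+0+0+0+0+0+0+0+0+0+0+0+0+0+0+0+0 mod 2 = 0
  c[22] = d·G[:,22] = (01000011110101000110000100)·(00000000000000000100000000) mod 2 = 0+0+0+0+0+0+0+0+0+0+0+0+0+0+0+0+0+1+0+0+0+0+0+0+0+0 mod 2 = 1
  c[23] = d·G[:,23] = (01000011110101000110000100)·(00000000000000000010000000) mod 2 = 0+0+0+0+0+0+0+0+0+0+0+0+0+0+0+0+0+0+1+0+0+0+0+0+0+0 mod 2 = 1
  c[24] = d·G[:,24] = (01000011110101000110000100)·(00000000000000000001000000) mod 2 = 0+0+0+0+0+0+0+0+0+0+0+0+0+0+0+0+0+0+0+0+0+0+0+0+0+0 mod 2 = 0
  c[25] = d·G[:,25] = (01000011110101000110000100)·(00000000000000000000100000) mod 2 = 0+0+0+0+0+0+0+0+0+0+0+0+0+0+0+0+0+0+0+0+0+0+0+0+0+0 mod 2 = 0
  c[26] = d·G[:,26] = (01000011110101000110000100)·(00000000000000000000010000) mod 2 = 0+0+0+0+0+0+0+0+0+0+0+0+0+0+0+0+0+0+0+0+0+0+0+0+0+0 mod 2 = 0
  c[27] = d·G[:,27] = (01000011110101000110000100)·(00000000000000000000001000) mod 2 = 0+0+0+0+0+0+0+0+0+0+0+0+0+0+0+0+0+0+0+0+0+0+0+0+0+0 mod 2 = 0
  c[28] = d·G[:,28] = (01000011110101000110000100)·(00000000000000000000000100) mod 2 = 0+0+0+0+0+0+0+0+0+0+0+0+0+0+0+0+0+0+0+0+0+0+0+1+0+0 mod 2 = 1
  c[29] = d·G[:,29] = (01000011110101000110000100)·(00000000000000000000000010) mod 2 = 0+0+0+0+0+0+0+0+0+0+0+0+0+0+0+0+0+0+0+0+0+0+0+0+0+0 mod 2 = 0
  c[30] = d·G[:,30] = (01000011110101000110000100)·(00000000000000000000000001) mod 2 = 0+0+0+0+0+0+0+0+0+0+0+0+0+0+0+0+0+0+0+0+0+0+0+0+0+0 mod 2 = 0
Codeword = 1000100000111101101000110000100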